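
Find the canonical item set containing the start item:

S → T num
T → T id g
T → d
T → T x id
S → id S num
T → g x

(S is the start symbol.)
{ [S → . T num], [S → . id S num], [S' → . S], [T → . T id g], [T → . T x id], [T → . d], [T → . g x] }

First, augment the grammar with S' → S
I₀ = CLOSURE({ [S' → . S] }):
  [S' → . S] has the dot before S: add [S → . T num], [S → . id S num]
  [S → . T num] has the dot before T: add [T → . T id g], [T → . d], [T → . T x id], [T → . g x]
No further items can be added.

I₀ = { [S → . T num], [S → . id S num], [S' → . S], [T → . T id g], [T → . T x id], [T → . d], [T → . g x] }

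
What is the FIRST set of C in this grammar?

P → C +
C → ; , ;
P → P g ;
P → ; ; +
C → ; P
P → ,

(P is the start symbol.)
{ ';' }

To compute FIRST(C), examine every production with C on the left-hand side, reading each right-hand side left to right until a non-nullable symbol is reached.

From C → ; , ;:
  - ';' is a terminal: add ';' and stop
From C → ; P:
  - ';' is a terminal: add ';' and stop

Collecting: FIRST(C) = { ';' }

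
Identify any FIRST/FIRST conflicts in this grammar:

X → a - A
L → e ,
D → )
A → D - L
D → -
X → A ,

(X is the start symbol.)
No FIRST/FIRST conflicts.

A FIRST/FIRST conflict occurs when two productions N → α and N → β for the same non-terminal have FIRST(α) ∩ FIRST(β) ≠ ∅ (with ε ∈ FIRST of a nullable right-hand side, so two nullable alternatives also conflict).

FIRST sets of the non-terminals at (or reachable through a nullable prefix from) the front of some alternative:
  FIRST(A) = { ')', '-' }

Productions for X:
  X → a - A: FIRST = { 'a' }
  X → A ,: FIRST = { ')', '-' }
Productions for D:
  D → ): FIRST = { ')' }
  D → -: FIRST = { '-' }
L, A have only one production, so no FIRST/FIRST conflict is possible there.

All alternatives of each non-terminal have pairwise disjoint FIRST sets.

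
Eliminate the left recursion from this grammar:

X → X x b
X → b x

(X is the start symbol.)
X is directly left-recursive. The standard transformation for
  A → A α₁ | ... | A α_m | β₁ | ... | β_n
is
  A  → β₁ A' | ... | β_n A'
  A' → α₁ A' | ... | α_m A' | ε

X → b x becomes X → b x X'
X → X x b becomes X' → x b X'
Add X' → ε

Resulting grammar:
X → b x X'
X' → x b X'
X' → ε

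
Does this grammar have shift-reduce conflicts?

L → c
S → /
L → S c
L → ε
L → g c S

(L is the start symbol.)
Augment with L' → L and build the canonical LR(0) collection (I0 = CLOSURE({[L' → . L]}), then GOTO on every symbol after a dot until no new states appear). It has 9 states:
  I0: { [L → . S c], [L → . c], [L → . g c S], [L → .], [L' → . L], [S → . /] }  — shift, reduce
  I1: { [S → / .] }  — reduce
  I2: { [L' → L .] }  — accept
  I3: { [L → S . c] }  — shift
  I4: { [L → c .] }  — reduce
  I5: { [L → g . c S] }  — shift
  I6: { [L → g c . S], [S → . /] }  — shift
  I7: { [L → g c S .] }  — reduce
  I8: { [L → S c .] }  — reduce

I0 contains reduce item [L → .] and shift items [L → . c], [L → . g c S], [S → . /] — shift-reduce conflict.

Answer: Yes — I0: [L → .] vs [L → . c]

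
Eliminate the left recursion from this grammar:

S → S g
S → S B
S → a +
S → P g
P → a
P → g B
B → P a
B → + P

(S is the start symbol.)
S is directly left-recursive. The standard transformation for
  A → A α₁ | ... | A α_m | β₁ | ... | β_n
is
  A  → β₁ A' | ... | β_n A'
  A' → α₁ A' | ... | α_m A' | ε

S → a + becomes S → a + S'
S → P g becomes S → P g S'
S → S g becomes S' → g S'
S → S B becomes S' → B S'
Add S' → ε

Productions for other non-terminals are unchanged:
  P → a
  P → g B
  B → P a
  B → + P

Resulting grammar:
S → a + S'
S → P g S'
S' → g S'
S' → B S'
S' → ε
P → a
P → g B
B → P a
B → + P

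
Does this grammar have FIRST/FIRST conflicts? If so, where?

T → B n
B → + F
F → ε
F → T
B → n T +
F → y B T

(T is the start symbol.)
FIRST sets of the non-terminals at (or reachable through a nullable prefix from) the front of some alternative:
  FIRST(T) = { '+', 'n' }

Productions for B:
  B → + F: FIRST = { '+' }
  B → n T +: FIRST = { 'n' }
Productions for F:
  F → ε: FIRST = { ε }
  F → T: FIRST = { '+', 'n' }
  F → y B T: FIRST = { 'y' }
T has only one production, so no FIRST/FIRST conflict is possible there.

All alternatives of each non-terminal have pairwise disjoint FIRST sets.

Answer: No FIRST/FIRST conflicts.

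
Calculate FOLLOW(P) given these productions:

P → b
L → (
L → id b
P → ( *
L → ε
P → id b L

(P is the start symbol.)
P is the start symbol, so $ ∈ FOLLOW(P).
P does not occur on any right-hand side.

Taking the union: FOLLOW(P) = { $ }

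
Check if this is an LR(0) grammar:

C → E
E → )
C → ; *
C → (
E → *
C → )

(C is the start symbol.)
A grammar is LR(0) if no state in the canonical LR(0) collection has:
  - both a shift item (dot before a terminal) and a complete item (shift-reduce conflict), or
  - two or more complete items (reduce-reduce conflict; the accept item [C' → C .] counts as a complete item here).

Augment with C' → C and build the canonical LR(0) collection (I0 = CLOSURE({[C' → . C]}), then GOTO on every symbol after a dot until no new states appear). It has 8 states:
  I0: { [C → . (], [C → . )], [C → . ; *], [C → . E], [C' → . C], [E → . )], [E → . *] }  — shift
  I1: { [C → ( .] }  — reduce
  I2: { [C → ) .], [E → ) .] }  — 2 reduces
  I3: { [E → * .] }  — reduce
  I4: { [C → ; . *] }  — shift
  I5: { [C' → C .] }  — accept
  I6: { [C → E .] }  — reduce
  I7: { [C → ; * .] }  — reduce

Conflict in state I2:
  Reduce-reduce conflict: [C → ) .] and [E → ) .]
So the grammar is NOT LR(0).

Answer: No. Reduce-reduce conflict: [C → ) .] and [E → ) .]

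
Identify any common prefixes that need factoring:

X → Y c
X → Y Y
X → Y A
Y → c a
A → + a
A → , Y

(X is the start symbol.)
Yes, X has productions with common prefix 'Y'

Left-factoring is needed when two productions for the same non-terminal
share a common prefix on the right-hand side.

Productions for X:
  X → Y c
  X → Y Y
  X → Y A
Productions for A:
  A → + a
  A → , Y

Found common prefix 'Y' in productions for X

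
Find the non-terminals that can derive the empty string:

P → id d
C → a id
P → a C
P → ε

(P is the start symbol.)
A non-terminal is nullable if it can derive ε (the empty string): either it has an ε-production, or it has a production whose right-hand side consists entirely of nullable non-terminals.

ε-productions: P → ε
So P is immediately nullable.
No further non-terminal can be added: every production for the remaining non-terminals contains a terminal or a non-nullable non-terminal.
Nullable = { 'P' }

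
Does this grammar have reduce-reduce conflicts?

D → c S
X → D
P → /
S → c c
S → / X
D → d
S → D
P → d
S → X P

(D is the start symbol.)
Yes — I5: [S → D .] vs [X → D .]

Augment with D' → D and build the canonical LR(0) collection (I0 = CLOSURE({[D' → . D]}), then GOTO on every symbol after a dot until no new states appear). It has 15 states:
  I0: { [D → . c S], [D → . d], [D' → . D] }  — shift
  I1: { [D' → D .] }  — accept
  I2: { [D → . c S], [D → . d], [D → c . S], [S → . / X], [S → . D], [S → . X P], [S → . c c], [X → . D] }  — shift
  I3: { [D → d .] }  — reduce
  I4: { [D → . c S], [D → . d], [S → / . X], [X → . D] }  — shift
  I5: { [S → D .], [X → D .] }  — 2 reduces
  I6: { [D → c S .] }  — reduce
  I7: { [P → . /], [P → . d], [S → X . P] }  — shift
  I8: { [D → . c S], [D → . d], [D → c . S], [S → . / X], [S → . D], [S → . X P], [S → . c c], [S → c . c], [X → . D] }  — shift
  I9: { [D → . c S], [D → . d], [D → c . S], [S → . / X], [S → . D], [S → . X P], [S → . c c], [S → c . c], [S → c c .], [X → . D] }  — shift, reduce
  I10: { [P → / .] }  — reduce
  I11: { [S → X P .] }  — reduce
  I12: { [P → d .] }  — reduce
  I13: { [X → D .] }  — reduce
  I14: { [S → / X .] }  — reduce

I5 contains complete items [S → D .], [X → D .] — reduce-reduce conflict.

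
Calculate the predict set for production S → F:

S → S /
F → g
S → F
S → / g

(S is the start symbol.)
{ 'g' }

PREDICT(S → F) = (FIRST(RHS) \ {ε}) ∪ (FOLLOW(S) if ε ∈ FIRST(RHS), i.e. RHS ⇒* ε)
FIRST(F) = { 'g' }
FIRST(F) = { 'g' }
ε ∉ FIRST(F), so FOLLOW(S) is not added.
PREDICT(S → F) = { 'g' }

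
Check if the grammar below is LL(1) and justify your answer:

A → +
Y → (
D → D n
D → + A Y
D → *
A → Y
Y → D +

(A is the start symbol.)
No. Predict set conflict for A: { '+' }

A grammar is LL(1) if for each non-terminal N with multiple productions, the predict sets of those productions are pairwise disjoint, where PREDICT(N → α) = (FIRST(α) \ {ε}) ∪ (FOLLOW(N) if α ⇒* ε).

Relevant sets:
  FIRST(Y) = { '(', '*', '+' }
  FIRST(D) = { '*', '+' }

For A:
  PREDICT(A → '+') = { '+' }
  PREDICT(A → Y) = { '(', '*', '+' }
For Y:
  PREDICT(Y → '(') = { '(' }
  PREDICT(Y → D '+') = { '*', '+' }
For D:
  PREDICT(D → D n) = { '*', '+' }
  PREDICT(D → '+' A Y) = { '+' }
  PREDICT(D → '*') = { '*' }

Conflict found: Predict set conflict for A: { '+' }
The grammar is NOT LL(1).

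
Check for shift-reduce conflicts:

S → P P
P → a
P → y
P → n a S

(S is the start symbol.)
Augment with S' → S and build the canonical LR(0) collection (I0 = CLOSURE({[S' → . S]}), then GOTO on every symbol after a dot until no new states appear). It has 9 states:
  I0: { [P → . a], [P → . n a S], [P → . y], [S → . P P], [S' → . S] }  — shift
  I1: { [P → . a], [P → . n a S], [P → . y], [S → P . P] }  — shift
  I2: { [S' → S .] }  — accept
  I3: { [P → a .] }  — reduce
  I4: { [P → n . a S] }  — shift
  I5: { [P → y .] }  — reduce
  I6: { [P → . a], [P → . n a S], [P → . y], [P → n a . S], [S → . P P] }  — shift
  I7: { [P → n a S .] }  — reduce
  I8: { [S → P P .] }  — reduce

No state contains both a complete item and a shift item.

Answer: No shift-reduce conflicts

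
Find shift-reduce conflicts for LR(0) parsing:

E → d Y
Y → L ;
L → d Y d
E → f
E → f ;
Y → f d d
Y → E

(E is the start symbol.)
Yes — I3: [E → f .] vs [E → f . ;]; I9: [E → f .] vs [E → f . ;]; I12: [E → d Y .] vs [L → d Y . d]

Augment with E' → E and build the canonical LR(0) collection (I0 = CLOSURE({[E' → . E]}), then GOTO on every symbol after a dot until no new states appear). It has 15 states:
  I0: { [E → . d Y], [E → . f ;], [E → . f], [E' → . E] }  — shift
  I1: { [E' → E .] }  — accept
  I2: { [E → . d Y], [E → . f ;], [E → . f], [E → d . Y], [L → . d Y d], [Y → . E], [Y → . L ;], [Y → . f d d] }  — shift
  I3: { [E → f . ;], [E → f .] }  — shift, reduce
  I4: { [E → f ; .] }  — reduce
  I5: { [Y → E .] }  — reduce
  I6: { [Y → L . ;] }  — shift
  I7: { [E → d Y .] }  — reduce
  I8: { [E → . d Y], [E → . f ;], [E → . f], [E → d . Y], [L → . d Y d], [L → d . Y d], [Y → . E], [Y → . L ;], [Y → . f d d] }  — shift
  I9: { [E → f . ;], [E → f .], [Y → f . d d] }  — shift, reduce
  I10: { [Y → f d . d] }  — shift
  I11: { [Y → f d d .] }  — reduce
  I12: { [E → d Y .], [L → d Y . d] }  — shift, reduce
  I13: { [L → d Y d .] }  — reduce
  I14: { [Y → L ; .] }  — reduce

I3 contains reduce item [E → f .] and shift item [E → f . ;] — shift-reduce conflict.
I9 contains reduce item [E → f .] and shift items [E → f . ;], [Y → f . d d] — shift-reduce conflict.
I12 contains reduce item [E → d Y .] and shift item [L → d Y . d] — shift-reduce conflict.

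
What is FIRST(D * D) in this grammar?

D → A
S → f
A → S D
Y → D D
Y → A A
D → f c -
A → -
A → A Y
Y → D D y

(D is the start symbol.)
{ '-', 'f' }

FIRST sets of the non-terminals involved (from the grammar, by fixed-point iteration):
  FIRST(D) = { '-', 'f' }

To compute FIRST(D * D), process the symbols left to right:
Symbol D is a non-terminal. Add FIRST(D) \ {ε} = { '-', 'f' }
D is not nullable (ε ∉ FIRST(D)), so stop here.
FIRST(D * D) = { '-', 'f' }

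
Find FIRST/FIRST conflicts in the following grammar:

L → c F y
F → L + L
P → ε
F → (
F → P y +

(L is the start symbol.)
No FIRST/FIRST conflicts.

A FIRST/FIRST conflict occurs when two productions N → α and N → β for the same non-terminal have FIRST(α) ∩ FIRST(β) ≠ ∅ (with ε ∈ FIRST of a nullable right-hand side, so two nullable alternatives also conflict).

FIRST sets of the non-terminals at (or reachable through a nullable prefix from) the front of some alternative:
  FIRST(L) = { 'c' }
  FIRST(P) = { ε }

Productions for F:
  F → L + L: FIRST = { 'c' }
  F → (: FIRST = { '(' }
  F → P y +: FIRST = { 'y' }
L, P have only one production, so no FIRST/FIRST conflict is possible there.

All alternatives of each non-terminal have pairwise disjoint FIRST sets.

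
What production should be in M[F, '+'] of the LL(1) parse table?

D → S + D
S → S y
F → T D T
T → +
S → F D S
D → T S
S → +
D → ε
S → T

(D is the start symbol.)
F → T D T

To find M[F, '+'], we find productions for F where '+' is in the predict set (PREDICT(N → α) = (FIRST(α) \ {ε}) ∪ (FOLLOW(N) if α ⇒* ε)).

Relevant sets:
  FIRST(T) = { '+' }

F → T D T: PREDICT = { '+' }
  '+' is in predict set, so this production goes in M[F, '+']

M[F, '+'] = F → T D T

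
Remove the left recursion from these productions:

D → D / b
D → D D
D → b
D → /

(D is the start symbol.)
D is directly left-recursive. The standard transformation for
  A → A α₁ | ... | A α_m | β₁ | ... | β_n
is
  A  → β₁ A' | ... | β_n A'
  A' → α₁ A' | ... | α_m A' | ε

D → b becomes D → b D'
D → / becomes D → / D'
D → D / b becomes D' → / b D'
D → D D becomes D' → D D'
Add D' → ε

Resulting grammar:
D → b D'
D → / D'
D' → / b D'
D' → D D'
D' → ε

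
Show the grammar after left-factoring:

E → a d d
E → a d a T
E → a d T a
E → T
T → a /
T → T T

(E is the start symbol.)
Left-factoring transforms A → αβ₁ | αβ₂ into A → αA' and A' → β₁ | β₂
(α is the longest common prefix among the alternatives). Repeat until
no nonterminal has two alternatives with a common prefix.

Round 1: E has alternatives sharing prefix 'a d'. Introduce E': E → a d E'
  Add: E' → d
  Add: E' → a T
  Add: E' → T a

No remaining common prefixes — done.

Resulting grammar:
E → a d E'
E' → d
E' → a T
E' → T a
E → T
T → a /
T → T T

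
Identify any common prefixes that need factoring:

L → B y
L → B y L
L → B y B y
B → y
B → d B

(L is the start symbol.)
Left-factoring is needed when two productions for the same non-terminal
share a common prefix on the right-hand side.

Productions for L:
  L → B y
  L → B y L
  L → B y B y
Productions for B:
  B → y
  B → d B

Found common prefix 'B y' in productions for L

Answer: Yes, L has productions with common prefix 'B y'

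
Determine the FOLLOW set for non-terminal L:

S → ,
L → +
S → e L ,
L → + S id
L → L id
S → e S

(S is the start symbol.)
To compute FOLLOW(L), find every occurrence of L on a right-hand side N → α L β: add FIRST(β) \ {ε}, and if β is empty or nullable also add FOLLOW(N). Iterate to a fixed point.

In S → e L ,: L is followed by ',', add FIRST(',') \ {ε} = { ',' }
In L → L id: L is followed by id, add FIRST(id) \ {ε} = { 'id' }

Taking the union: FOLLOW(L) = { ',', 'id' }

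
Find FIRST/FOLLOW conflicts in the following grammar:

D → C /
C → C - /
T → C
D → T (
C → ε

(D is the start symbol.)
Nullable non-terminals: C, T.
FIRST sets used below: FIRST(C) = { '-', ε }

C: nullable alternative(s) C → ε; FOLLOW(C) = { '(', '-', '/' }
  C → C - /: FIRST \ {ε} = { '-' } — overlaps FOLLOW(C) on { '-' }: CONFLICT
  C → ε: FIRST \ {ε} = { } — this is the only nullable alternative, skip
T has a nullable alternative but only one production, so nothing to check.

D has no nullable alternative, so no FIRST/FOLLOW check is needed there.

So the grammar has 1 FIRST/FOLLOW conflict (marked CONFLICT above).

Answer: Yes. C → C '-' '/' with FOLLOW(C) on { '-' }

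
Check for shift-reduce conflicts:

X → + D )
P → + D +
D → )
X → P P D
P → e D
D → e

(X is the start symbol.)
A shift-reduce conflict occurs when an LR(0) state has both:
  - a complete (reduce) item [A → α .] (dot at the end), and
  - a shift item [B → β . c γ] (dot before a terminal).

Augment with X' → X and build the canonical LR(0) collection (I0 = CLOSURE({[X' → . X]}), then GOTO on every symbol after a dot until no new states appear). It has 15 states:
  I0: { [P → . + D +], [P → . e D], [X → . + D )], [X → . P P D], [X' → . X] }  — shift
  I1: { [D → . )], [D → . e], [P → + . D +], [X → + . D )] }  — shift
  I2: { [P → . + D +], [P → . e D], [X → P . P D] }  — shift
  I3: { [X' → X .] }  — accept
  I4: { [D → . )], [D → . e], [P → e . D] }  — shift
  I5: { [D → ) .] }  — reduce
  I6: { [P → e D .] }  — reduce
  I7: { [D → e .] }  — reduce
  I8: { [D → . )], [D → . e], [P → + . D +] }  — shift
  I9: { [D → . )], [D → . e], [X → P P . D] }  — shift
  I10: { [X → P P D .] }  — reduce
  I11: { [P → + D . +] }  — shift
  I12: { [P → + D + .] }  — reduce
  I13: { [P → + D . +], [X → + D . )] }  — shift
  I14: { [X → + D ) .] }  — reduce

No state contains both a complete item and a shift item.

Answer: No shift-reduce conflicts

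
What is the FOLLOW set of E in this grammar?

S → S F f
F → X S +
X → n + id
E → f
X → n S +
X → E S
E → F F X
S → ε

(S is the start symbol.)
{ '+', 'f', 'n' }

To compute FOLLOW(E), find every occurrence of E on a right-hand side N → α E β: add FIRST(β) \ {ε}, and if β is empty or nullable also add FOLLOW(N). Iterate to a fixed point.

In X → E S: E is followed by S, add FIRST(S) \ {ε} = { 'f', 'n' }
  S is nullable, so also add FOLLOW(X)

The FOLLOW sets referred to above (computed the same way, to a fixed point):
  FOLLOW(X) = { '+', 'f', 'n' }

Taking the union: FOLLOW(E) = { '+', 'f', 'n' }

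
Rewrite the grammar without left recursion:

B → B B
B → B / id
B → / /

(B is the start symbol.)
B → / / B'
B' → B B'
B' → / id B'
B' → ε

B is directly left-recursive. The standard transformation for
  A → A α₁ | ... | A α_m | β₁ | ... | β_n
is
  A  → β₁ A' | ... | β_n A'
  A' → α₁ A' | ... | α_m A' | ε

B → / / becomes B → / / B'
B → B B becomes B' → B B'
B → B / id becomes B' → / id B'
Add B' → ε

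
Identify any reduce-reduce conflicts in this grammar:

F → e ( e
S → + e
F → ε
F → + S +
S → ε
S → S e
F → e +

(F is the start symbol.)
No reduce-reduce conflicts

Augment with F' → F and build the canonical LR(0) collection (I0 = CLOSURE({[F' → . F]}), then GOTO on every symbol after a dot until no new states appear). It has 12 states:
  I0: { [F → . + S +], [F → . e ( e], [F → . e +], [F → .], [F' → . F] }  — shift, reduce
  I1: { [F → + . S +], [S → . + e], [S → . S e], [S → .] }  — shift, reduce
  I2: { [F' → F .] }  — accept
  I3: { [F → e . ( e], [F → e . +] }  — shift
  I4: { [F → e ( . e] }  — shift
  I5: { [F → e + .] }  — reduce
  I6: { [F → e ( e .] }  — reduce
  I7: { [S → + . e] }  — shift
  I8: { [F → + S . +], [S → S . e] }  — shift
  I9: { [F → + S + .] }  — reduce
  I10: { [S → S e .] }  — reduce
  I11: { [S → + e .] }  — reduce

No state contains more than one complete item.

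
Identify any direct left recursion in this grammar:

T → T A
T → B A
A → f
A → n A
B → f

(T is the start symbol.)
Yes, T is left-recursive

Direct left recursion occurs when N → N α for some non-terminal N (the right-hand side begins with the left-hand side itself).

T → T A: LEFT RECURSIVE (starts with T)
T → B A: starts with B
A → f: starts with f
A → n A: starts with n
B → f: starts with f

The grammar has direct left recursion on: T.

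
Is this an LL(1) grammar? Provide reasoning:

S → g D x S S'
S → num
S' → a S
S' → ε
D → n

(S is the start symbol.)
No. Predict set conflict for S': { 'a' }

Relevant sets:
  FOLLOW(S') = { $, 'a' }

For S:
  PREDICT(S → g D x S S') = { 'g' }
  PREDICT(S → num) = { 'num' }
For S':
  PREDICT(S' → a S) = { 'a' }
  PREDICT(S' → ε) = { $, 'a' }
D has a single production, so nothing to check there.

Conflict found: Predict set conflict for S': { 'a' }
The grammar is NOT LL(1).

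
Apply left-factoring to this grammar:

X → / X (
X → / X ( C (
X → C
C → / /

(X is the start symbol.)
X → / X ( X'
X' → ε
X' → C (
X → C
C → / /

Left-factoring transforms A → αβ₁ | αβ₂ into A → αA' and A' → β₁ | β₂
(α is the longest common prefix among the alternatives). Repeat until
no nonterminal has two alternatives with a common prefix.

Round 1: X has alternatives sharing prefix '/ X ('. Introduce X': X → / X ( X'
  Add: X' → ε
  Add: X' → C (

No remaining common prefixes — done.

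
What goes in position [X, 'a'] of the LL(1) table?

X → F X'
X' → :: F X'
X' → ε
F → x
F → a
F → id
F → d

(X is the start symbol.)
To find M[X, 'a'], we find productions for X where 'a' is in the predict set (PREDICT(N → α) = (FIRST(α) \ {ε}) ∪ (FOLLOW(N) if α ⇒* ε)).

Relevant sets:
  FIRST(F) = { 'a', 'd', 'id', 'x' }

X → F X': PREDICT = { 'a', 'd', 'id', 'x' }
  'a' is in predict set, so this production goes in M[X, 'a']

M[X, 'a'] = X → F X'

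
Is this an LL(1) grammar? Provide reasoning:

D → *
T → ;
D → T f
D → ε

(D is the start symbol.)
Yes, the grammar is LL(1).

A grammar is LL(1) if for each non-terminal N with multiple productions, the predict sets of those productions are pairwise disjoint, where PREDICT(N → α) = (FIRST(α) \ {ε}) ∪ (FOLLOW(N) if α ⇒* ε).

Relevant sets:
  FIRST(T) = { ';' }
  FOLLOW(D) = { $ }

For D:
  PREDICT(D → '*') = { '*' }
  PREDICT(D → T f) = { ';' }
  PREDICT(D → ε) = { $ }
T has a single production, so nothing to check there.

All predict sets are disjoint. The grammar IS LL(1).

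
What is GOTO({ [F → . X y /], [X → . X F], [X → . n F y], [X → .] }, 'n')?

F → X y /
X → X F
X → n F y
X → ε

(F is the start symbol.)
GOTO(I, 'n') = CLOSURE({ [A → αX.β] : [A → α.Xβ] ∈ I, X = 'n' })

Items with dot before 'n', with the dot advanced:
  [X → . n F y] → [X → n . F y]
Closure of the advanced items:
  [X → n . F y] has the dot before F: add [F → . X y /]
  [F → . X y /] has the dot before X: add [X → . X F], [X → . n F y], [X → .]

GOTO = { [F → . X y /], [X → . X F], [X → . n F y], [X → .], [X → n . F y] }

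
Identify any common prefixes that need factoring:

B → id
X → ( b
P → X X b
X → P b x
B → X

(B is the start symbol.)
Left-factoring is needed when two productions for the same non-terminal
share a common prefix on the right-hand side.

Productions for B:
  B → id
  B → X
Productions for X:
  X → ( b
  X → P b x

No common prefixes found.

Answer: No, left-factoring is not needed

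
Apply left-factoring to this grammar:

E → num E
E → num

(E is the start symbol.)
E → num E'
E' → E
E' → ε

Left-factoring transforms A → αβ₁ | αβ₂ into A → αA' and A' → β₁ | β₂
(α is the longest common prefix among the alternatives). Repeat until
no nonterminal has two alternatives with a common prefix.

Round 1: E has alternatives sharing prefix 'num'. Introduce E': E → num E'
  Add: E' → E
  Add: E' → ε

No remaining common prefixes — done.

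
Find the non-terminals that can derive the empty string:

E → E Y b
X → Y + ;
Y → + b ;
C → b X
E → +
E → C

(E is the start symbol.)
None

There are no ε-productions, so no non-terminal can derive ε.
No non-terminals are nullable.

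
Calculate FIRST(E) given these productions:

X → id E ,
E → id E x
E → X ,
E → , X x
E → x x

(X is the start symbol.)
{ ',', 'id', 'x' }

To compute FIRST(E), examine every production with E on the left-hand side, reading each right-hand side left to right until a non-nullable symbol is reached.

FIRST sets of the other non-terminals involved (by the same procedure, iterated to a fixed point):
  FIRST(X) = { 'id' }

From E → id E x:
  - id is a terminal: add 'id' and stop
From E → X ,:
  - X is a non-terminal: add FIRST(X) \ {ε} = { 'id' }
    X is not nullable, so stop
From E → , X x:
  - ',' is a terminal: add ',' and stop
From E → x x:
  - x is a terminal: add 'x' and stop

Collecting: FIRST(E) = { ',', 'id', 'x' }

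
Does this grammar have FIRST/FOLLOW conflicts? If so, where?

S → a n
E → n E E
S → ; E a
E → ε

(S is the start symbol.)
Yes. E → n E E with FOLLOW(E) on { 'n' }

A FIRST/FOLLOW conflict occurs when a non-terminal N has a nullable alternative N → β (β ⇒* ε) and another alternative N → α with FIRST(α) ∩ FOLLOW(N) ≠ ∅: on such a lookahead the parser cannot decide between expanding α and letting N vanish via β.

Nullable non-terminals: E.

E: nullable alternative(s) E → ε; FOLLOW(E) = { 'a', 'n' }
  E → n E E: FIRST \ {ε} = { 'n' } — overlaps FOLLOW(E) on { 'n' }: CONFLICT
  E → ε: FIRST \ {ε} = { } — this is the only nullable alternative, skip

S has no nullable alternative, so no FIRST/FOLLOW check is needed there.

So the grammar has 1 FIRST/FOLLOW conflict (marked CONFLICT above).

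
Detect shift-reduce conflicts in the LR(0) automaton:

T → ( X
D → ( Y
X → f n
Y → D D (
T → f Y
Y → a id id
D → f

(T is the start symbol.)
No shift-reduce conflicts

Augment with T' → T and build the canonical LR(0) collection (I0 = CLOSURE({[T' → . T]}), then GOTO on every symbol after a dot until no new states appear). It has 17 states:
  I0: { [T → . ( X], [T → . f Y], [T' → . T] }  — shift
  I1: { [T → ( . X], [X → . f n] }  — shift
  I2: { [T' → T .] }  — accept
  I3: { [D → . ( Y], [D → . f], [T → f . Y], [Y → . D D (], [Y → . a id id] }  — shift
  I4: { [D → ( . Y], [D → . ( Y], [D → . f], [Y → . D D (], [Y → . a id id] }  — shift
  I5: { [D → . ( Y], [D → . f], [Y → D . D (] }  — shift
  I6: { [T → f Y .] }  — reduce
  I7: { [Y → a . id id] }  — shift
  I8: { [D → f .] }  — reduce
  I9: { [Y → a id . id] }  — shift
  I10: { [Y → a id id .] }  — reduce
  I11: { [Y → D D . (] }  — shift
  I12: { [Y → D D ( .] }  — reduce
  I13: { [D → ( Y .] }  — reduce
  I14: { [T → ( X .] }  — reduce
  I15: { [X → f . n] }  — shift
  I16: { [X → f n .] }  — reduce

No state contains both a complete item and a shift item.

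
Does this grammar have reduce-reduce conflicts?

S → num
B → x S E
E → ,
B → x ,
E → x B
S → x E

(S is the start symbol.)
Augment with S' → S and build the canonical LR(0) collection (I0 = CLOSURE({[S' → . S]}), then GOTO on every symbol after a dot until no new states appear). It has 12 states:
  I0: { [S → . num], [S → . x E], [S' → . S] }  — shift
  I1: { [S' → S .] }  — accept
  I2: { [S → num .] }  — reduce
  I3: { [E → . ,], [E → . x B], [S → x . E] }  — shift
  I4: { [E → , .] }  — reduce
  I5: { [S → x E .] }  — reduce
  I6: { [B → . x ,], [B → . x S E], [E → x . B] }  — shift
  I7: { [E → x B .] }  — reduce
  I8: { [B → x . ,], [B → x . S E], [S → . num], [S → . x E] }  — shift
  I9: { [B → x , .] }  — reduce
  I10: { [B → x S . E], [E → . ,], [E → . x B] }  — shift
  I11: { [B → x S E .] }  — reduce

No state contains more than one complete item.

Answer: No reduce-reduce conflicts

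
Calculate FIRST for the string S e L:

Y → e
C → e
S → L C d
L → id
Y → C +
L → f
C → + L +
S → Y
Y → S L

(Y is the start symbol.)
FIRST sets of the non-terminals involved (from the grammar, by fixed-point iteration):
  FIRST(S) = { '+', 'e', 'f', 'id' }

To compute FIRST(S e L), process the symbols left to right:
Symbol S is a non-terminal. Add FIRST(S) \ {ε} = { '+', 'e', 'f', 'id' }
S is not nullable (ε ∉ FIRST(S)), so stop here.
FIRST(S e L) = { '+', 'e', 'f', 'id' }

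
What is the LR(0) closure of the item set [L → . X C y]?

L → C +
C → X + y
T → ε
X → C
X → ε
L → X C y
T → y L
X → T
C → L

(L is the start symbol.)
Start with: [L → . X C y]
  [L → . X C y] has the dot before X: add [X → . C], [X → .], [X → . T]
  [X → . C] has the dot before C: add [C → . X + y], [C → . L]
  [X → . T] has the dot before T: add [T → .], [T → . y L]
  [C → . L] has the dot before L: add [L → . C +]
No further items can be added.

CLOSURE = { [C → . L], [C → . X + y], [L → . C +], [L → . X C y], [T → . y L], [T → .], [X → . C], [X → . T], [X → .] }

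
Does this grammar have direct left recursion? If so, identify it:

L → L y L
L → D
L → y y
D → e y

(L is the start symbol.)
Yes, L is left-recursive

Direct left recursion occurs when N → N α for some non-terminal N (the right-hand side begins with the left-hand side itself).

L → L y L: LEFT RECURSIVE (starts with L)
L → D: starts with D
L → y y: starts with y
D → e y: starts with e

The grammar has direct left recursion on: L.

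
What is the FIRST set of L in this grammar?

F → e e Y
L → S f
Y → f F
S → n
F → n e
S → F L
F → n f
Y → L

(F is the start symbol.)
{ 'e', 'n' }

FIRST sets of the other non-terminals involved (by the same procedure, iterated to a fixed point):
  FIRST(S) = { 'e', 'n' }

From L → S f:
  - S is a non-terminal: add FIRST(S) \ {ε} = { 'e', 'n' }
    S is not nullable, so stop

Collecting: FIRST(L) = { 'e', 'n' }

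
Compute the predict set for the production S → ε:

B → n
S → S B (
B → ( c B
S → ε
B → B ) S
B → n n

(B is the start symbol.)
{ $, '(', ')', 'n' }

PREDICT(S → ε) = (FIRST(RHS) \ {ε}) ∪ (FOLLOW(S) if ε ∈ FIRST(RHS), i.e. RHS ⇒* ε)
The right-hand side is ε (FIRST(ε) = { ε }), so the predict set is FOLLOW(S) = { $, '(', ')', 'n' }
PREDICT(S → ε) = { $, '(', ')', 'n' }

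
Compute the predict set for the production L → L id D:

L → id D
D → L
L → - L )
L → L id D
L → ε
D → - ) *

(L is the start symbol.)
{ '-', 'id' }

PREDICT(L → L id D) = (FIRST(RHS) \ {ε}) ∪ (FOLLOW(L) if ε ∈ FIRST(RHS), i.e. RHS ⇒* ε)
FIRST(L) = { '-', 'id', ε }
FIRST(L id D) = { '-', 'id' }
ε ∉ FIRST(L id D), so FOLLOW(L) is not added.
PREDICT(L → L id D) = { '-', 'id' }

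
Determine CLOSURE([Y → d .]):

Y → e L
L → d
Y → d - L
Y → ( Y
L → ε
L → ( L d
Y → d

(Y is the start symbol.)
{ [Y → d .] }

Start with: [Y → d .]
The dot is at the end, so nothing is added.

CLOSURE = { [Y → d .] }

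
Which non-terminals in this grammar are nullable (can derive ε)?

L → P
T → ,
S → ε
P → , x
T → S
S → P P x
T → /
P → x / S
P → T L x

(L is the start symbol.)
A non-terminal is nullable if it can derive ε (the empty string): either it has an ε-production, or it has a production whose right-hand side consists entirely of nullable non-terminals.

ε-productions: S → ε
So S is immediately nullable.
T → S: every symbol on the right is nullable, so T is nullable too.
No further non-terminal can be added: every production for the remaining non-terminals contains a terminal or a non-nullable non-terminal.
Nullable = { 'S', 'T' }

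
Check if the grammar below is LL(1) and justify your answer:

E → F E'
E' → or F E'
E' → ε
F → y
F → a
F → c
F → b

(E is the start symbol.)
Relevant sets:
  FOLLOW(E') = { $ }

For E':
  PREDICT(E' → or F E') = { 'or' }
  PREDICT(E' → ε) = { $ }
For F:
  PREDICT(F → y) = { 'y' }
  PREDICT(F → a) = { 'a' }
  PREDICT(F → c) = { 'c' }
  PREDICT(F → b) = { 'b' }
E has a single production, so nothing to check there.

All predict sets are disjoint. The grammar IS LL(1).

Answer: Yes, the grammar is LL(1).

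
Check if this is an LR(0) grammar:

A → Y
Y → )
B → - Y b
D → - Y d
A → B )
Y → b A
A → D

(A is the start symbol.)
Yes, the grammar is LR(0)

A grammar is LR(0) if no state in the canonical LR(0) collection has:
  - both a shift item (dot before a terminal) and a complete item (shift-reduce conflict), or
  - two or more complete items (reduce-reduce conflict; the accept item [A' → A .] counts as a complete item here).

Augment with A' → A and build the canonical LR(0) collection (I0 = CLOSURE({[A' → . A]}), then GOTO on every symbol after a dot until no new states appear). It has 13 states:
  I0: { [A → . B )], [A → . D], [A → . Y], [A' → . A], [B → . - Y b], [D → . - Y d], [Y → . )], [Y → . b A] }  — shift
  I1: { [Y → ) .] }  — reduce
  I2: { [B → - . Y b], [D → - . Y d], [Y → . )], [Y → . b A] }  — shift
  I3: { [A' → A .] }  — accept
  I4: { [A → B . )] }  — shift
  I5: { [A → D .] }  — reduce
  I6: { [A → Y .] }  — reduce
  I7: { [A → . B )], [A → . D], [A → . Y], [B → . - Y b], [D → . - Y d], [Y → . )], [Y → . b A], [Y → b . A] }  — shift
  I8: { [Y → b A .] }  — reduce
  I9: { [A → B ) .] }  — reduce
  I10: { [B → - Y . b], [D → - Y . d] }  — shift
  I11: { [B → - Y b .] }  — reduce
  I12: { [D → - Y d .] }  — reduce

Every state is either a pure shift/goto state or contains exactly one complete item and nothing to shift — no conflicts. The grammar is LR(0).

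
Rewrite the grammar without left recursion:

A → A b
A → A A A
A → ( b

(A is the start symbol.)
A → ( b A'
A' → b A'
A' → A A A'
A' → ε

A is directly left-recursive. The standard transformation for
  A → A α₁ | ... | A α_m | β₁ | ... | β_n
is
  A  → β₁ A' | ... | β_n A'
  A' → α₁ A' | ... | α_m A' | ε

A → ( b becomes A → ( b A'
A → A b becomes A' → b A'
A → A A A becomes A' → A A A'
Add A' → ε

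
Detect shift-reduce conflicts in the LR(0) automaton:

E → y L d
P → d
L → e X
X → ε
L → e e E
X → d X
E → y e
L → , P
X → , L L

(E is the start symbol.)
Yes — I5: [E → y e .] vs [L → e . e E]; I8: [X → .] vs [X → . , L L]; I13: [X → .] vs [L → e . e E]

A shift-reduce conflict occurs when an LR(0) state has both:
  - a complete (reduce) item [A → α .] (dot at the end), and
  - a shift item [B → β . c γ] (dot before a terminal).

Augment with E' → E and build the canonical LR(0) collection (I0 = CLOSURE({[E' → . E]}), then GOTO on every symbol after a dot until no new states appear). It has 18 states:
  I0: { [E → . y L d], [E → . y e], [E' → . E] }  — shift
  I1: { [E' → E .] }  — accept
  I2: { [E → y . L d], [E → y . e], [L → . , P], [L → . e X], [L → . e e E] }  — shift
  I3: { [L → , . P], [P → . d] }  — shift
  I4: { [E → y L . d] }  — shift
  I5: { [E → y e .], [L → e . X], [L → e . e E], [X → . , L L], [X → . d X], [X → .] }  — shift, 2 reduces
  I6: { [L → . , P], [L → . e X], [L → . e e E], [X → , . L L] }  — shift
  I7: { [L → e X .] }  — reduce
  I8: { [X → . , L L], [X → . d X], [X → .], [X → d . X] }  — shift, reduce
  I9: { [E → . y L d], [E → . y e], [L → e e . E] }  — shift
  I10: { [L → e e E .] }  — reduce
  I11: { [X → d X .] }  — reduce
  I12: { [L → . , P], [L → . e X], [L → . e e E], [X → , L . L] }  — shift
  I13: { [L → e . X], [L → e . e E], [X → . , L L], [X → . d X], [X → .] }  — shift, reduce
  I14: { [X → , L L .] }  — reduce
  I15: { [E → y L d .] }  — reduce
  I16: { [L → , P .] }  — reduce
  I17: { [P → d .] }  — reduce

I5 contains reduce items [E → y e .], [X → .] and shift items [L → e . e E], [X → . , L L], [X → . d X] — shift-reduce conflict.
I8 contains reduce item [X → .] and shift items [X → . , L L], [X → . d X] — shift-reduce conflict.
I13 contains reduce item [X → .] and shift items [L → e . e E], [X → . , L L], [X → . d X] — shift-reduce conflict.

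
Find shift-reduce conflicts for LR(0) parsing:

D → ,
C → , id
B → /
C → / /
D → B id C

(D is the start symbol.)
A shift-reduce conflict occurs when an LR(0) state has both:
  - a complete (reduce) item [A → α .] (dot at the end), and
  - a shift item [B → β . c γ] (dot before a terminal).

Augment with D' → D and build the canonical LR(0) collection (I0 = CLOSURE({[D' → . D]}), then GOTO on every symbol after a dot until no new states appear). It has 11 states:
  I0: { [B → . /], [D → . ,], [D → . B id C], [D' → . D] }  — shift
  I1: { [D → , .] }  — reduce
  I2: { [B → / .] }  — reduce
  I3: { [D → B . id C] }  — shift
  I4: { [D' → D .] }  — accept
  I5: { [C → . , id], [C → . / /], [D → B id . C] }  — shift
  I6: { [C → , . id] }  — shift
  I7: { [C → / . /] }  — shift
  I8: { [D → B id C .] }  — reduce
  I9: { [C → / / .] }  — reduce
  I10: { [C → , id .] }  — reduce

No state contains both a complete item and a shift item.

Answer: No shift-reduce conflicts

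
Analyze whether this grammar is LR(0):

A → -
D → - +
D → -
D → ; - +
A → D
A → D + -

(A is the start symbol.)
Augment with A' → A and build the canonical LR(0) collection (I0 = CLOSURE({[A' → . A]}), then GOTO on every symbol after a dot until no new states appear). It has 10 states:
  I0: { [A → . -], [A → . D + -], [A → . D], [A' → . A], [D → . - +], [D → . -], [D → . ; - +] }  — shift
  I1: { [A → - .], [D → - . +], [D → - .] }  — shift, 2 reduces
  I2: { [D → ; . - +] }  — shift
  I3: { [A' → A .] }  — accept
  I4: { [A → D . + -], [A → D .] }  — shift, reduce
  I5: { [A → D + . -] }  — shift
  I6: { [A → D + - .] }  — reduce
  I7: { [D → ; - . +] }  — shift
  I8: { [D → ; - + .] }  — reduce
  I9: { [D → - + .] }  — reduce

Conflict in state I1:
  Shift-reduce conflict between [A → - .] and [D → - . +]
So the grammar is NOT LR(0).

Answer: No. Shift-reduce conflict between [A → - .] and [D → - . +]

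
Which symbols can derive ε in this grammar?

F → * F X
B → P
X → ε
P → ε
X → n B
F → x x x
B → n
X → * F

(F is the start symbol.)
ε-productions: X → ε, P → ε
So X, P are immediately nullable.
B → P: every symbol on the right is nullable, so B is nullable too.
No further non-terminal can be added: every production for the remaining non-terminals contains a terminal or a non-nullable non-terminal.
Nullable = { 'B', 'P', 'X' }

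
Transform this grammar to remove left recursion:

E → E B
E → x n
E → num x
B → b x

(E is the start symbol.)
E is directly left-recursive. The standard transformation for
  A → A α₁ | ... | A α_m | β₁ | ... | β_n
is
  A  → β₁ A' | ... | β_n A'
  A' → α₁ A' | ... | α_m A' | ε

E → x n becomes E → x n E'
E → num x becomes E → num x E'
E → E B becomes E' → B E'
Add E' → ε

Productions for other non-terminals are unchanged:
  B → b x

Resulting grammar:
E → x n E'
E → num x E'
E' → B E'
E' → ε
B → b x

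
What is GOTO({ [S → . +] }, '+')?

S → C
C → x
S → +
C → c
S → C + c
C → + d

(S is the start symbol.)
GOTO(I, '+') = CLOSURE({ [A → αX.β] : [A → α.Xβ] ∈ I, X = '+' })

Items with dot before '+', with the dot advanced:
  [S → . +] → [S → + .]
Closure adds nothing (no advanced item has the dot before a non-terminal).

GOTO = { [S → + .] }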